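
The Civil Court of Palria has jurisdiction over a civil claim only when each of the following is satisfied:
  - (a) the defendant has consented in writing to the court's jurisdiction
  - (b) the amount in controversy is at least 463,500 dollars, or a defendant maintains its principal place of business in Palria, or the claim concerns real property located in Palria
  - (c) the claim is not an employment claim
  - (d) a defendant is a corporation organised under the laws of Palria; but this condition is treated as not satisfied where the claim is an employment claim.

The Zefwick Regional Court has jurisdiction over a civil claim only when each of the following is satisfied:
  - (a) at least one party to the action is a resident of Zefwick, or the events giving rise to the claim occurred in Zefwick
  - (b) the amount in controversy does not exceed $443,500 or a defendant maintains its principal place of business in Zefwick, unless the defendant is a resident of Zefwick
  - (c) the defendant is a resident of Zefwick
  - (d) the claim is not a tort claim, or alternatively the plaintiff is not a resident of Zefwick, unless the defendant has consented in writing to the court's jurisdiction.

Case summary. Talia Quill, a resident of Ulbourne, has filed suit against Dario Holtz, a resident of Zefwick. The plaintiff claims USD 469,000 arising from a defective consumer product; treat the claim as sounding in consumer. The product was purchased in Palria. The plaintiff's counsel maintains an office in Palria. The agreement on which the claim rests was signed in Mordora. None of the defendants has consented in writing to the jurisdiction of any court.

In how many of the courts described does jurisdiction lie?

The Civil Court of Palria:
  (a) No such written consent has been filed. Not satisfied.
  (b) The amount in controversy is USD 469,000, which meets the USD 463,500 floor, so one alternative holds. Met.
  (c) The claim is a consumer claim, not an employment claim. Met.
  (d) No defendant is a corporation. Condition not met.
  → No jurisdiction.
The Zefwick Regional Court:
  (a) Dario Holtz resides in Zefwick, so this disjunct is met. Satisfied.
  (b) The amount in controversy is $469,000, above the 443,500 dollars ceiling; no defendant is a corporation — none of the alternatives is met. However, the defendant resides in Zefwick, so the 'unless' proviso supplies this condition. Condition met.
  (c) The defendant resides in Zefwick. Met.
  (d) The claim is a consumer claim, not a tort claim — that alternative is enough. Condition met.
  → All conditions met; jurisdiction exists.
Courts with jurisdiction: the Zefwick Regional Court — 1 in total.

1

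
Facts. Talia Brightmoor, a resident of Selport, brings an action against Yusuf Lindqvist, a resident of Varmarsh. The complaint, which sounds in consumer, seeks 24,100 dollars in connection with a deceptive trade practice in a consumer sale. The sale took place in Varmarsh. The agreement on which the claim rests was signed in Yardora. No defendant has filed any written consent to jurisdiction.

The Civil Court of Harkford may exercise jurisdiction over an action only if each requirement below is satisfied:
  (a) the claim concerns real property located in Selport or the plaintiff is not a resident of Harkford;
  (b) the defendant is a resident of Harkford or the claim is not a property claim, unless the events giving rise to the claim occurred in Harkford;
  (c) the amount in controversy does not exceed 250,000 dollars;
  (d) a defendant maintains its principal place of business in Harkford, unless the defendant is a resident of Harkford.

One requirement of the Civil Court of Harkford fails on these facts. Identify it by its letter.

(d)

The Civil Court of Harkford:
  (a) The plaintiff resides in Selport, which is not Harkford, so one alternative holds. Condition met.
  (b) The claim is a consumer claim, not a property claim, so this disjunct is met. Met.
  (c) The amount in controversy is 24,100 dollars, within the $250,000 ceiling. Condition met.
  (d) No defendant is a corporation. Nor does the 'unless' clause help: the defendant resides in Varmarsh, not Harkford. Condition not met.
Only condition (d) fails.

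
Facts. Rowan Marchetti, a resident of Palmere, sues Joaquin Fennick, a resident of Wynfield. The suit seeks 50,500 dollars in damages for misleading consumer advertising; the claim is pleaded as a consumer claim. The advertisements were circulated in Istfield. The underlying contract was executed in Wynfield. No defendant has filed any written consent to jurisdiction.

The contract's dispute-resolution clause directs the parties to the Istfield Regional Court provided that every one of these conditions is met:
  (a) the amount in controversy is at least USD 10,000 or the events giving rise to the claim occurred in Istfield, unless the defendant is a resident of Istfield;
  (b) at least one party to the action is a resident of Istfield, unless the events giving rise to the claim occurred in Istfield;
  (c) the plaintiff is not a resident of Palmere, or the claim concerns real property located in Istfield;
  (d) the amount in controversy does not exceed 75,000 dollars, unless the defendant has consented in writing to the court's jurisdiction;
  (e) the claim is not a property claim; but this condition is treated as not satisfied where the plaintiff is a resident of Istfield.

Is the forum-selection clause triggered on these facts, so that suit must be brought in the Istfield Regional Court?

No

The Istfield Regional Court:
  (a) The amount in controversy is USD 50,500, which meets the USD 10,000 floor — that alternative is enough. Condition met.
  (b) No party resides in Istfield. But the operative events occurred in Istfield, and the 'unless' clause therefore excuses the requirement. Met.
  (c) The plaintiff resides in Palmere; the claim does not concern real property — no alternative holds. Not satisfied.
  (d) The amount in controversy is USD 50,500, within the USD 75,000 ceiling. Satisfied.
  (e) The claim is a consumer claim, not a property claim. The exception is not triggered, since the plaintiff resides in Palmere, not Istfield. Satisfied.
  → Forum clause is not triggered.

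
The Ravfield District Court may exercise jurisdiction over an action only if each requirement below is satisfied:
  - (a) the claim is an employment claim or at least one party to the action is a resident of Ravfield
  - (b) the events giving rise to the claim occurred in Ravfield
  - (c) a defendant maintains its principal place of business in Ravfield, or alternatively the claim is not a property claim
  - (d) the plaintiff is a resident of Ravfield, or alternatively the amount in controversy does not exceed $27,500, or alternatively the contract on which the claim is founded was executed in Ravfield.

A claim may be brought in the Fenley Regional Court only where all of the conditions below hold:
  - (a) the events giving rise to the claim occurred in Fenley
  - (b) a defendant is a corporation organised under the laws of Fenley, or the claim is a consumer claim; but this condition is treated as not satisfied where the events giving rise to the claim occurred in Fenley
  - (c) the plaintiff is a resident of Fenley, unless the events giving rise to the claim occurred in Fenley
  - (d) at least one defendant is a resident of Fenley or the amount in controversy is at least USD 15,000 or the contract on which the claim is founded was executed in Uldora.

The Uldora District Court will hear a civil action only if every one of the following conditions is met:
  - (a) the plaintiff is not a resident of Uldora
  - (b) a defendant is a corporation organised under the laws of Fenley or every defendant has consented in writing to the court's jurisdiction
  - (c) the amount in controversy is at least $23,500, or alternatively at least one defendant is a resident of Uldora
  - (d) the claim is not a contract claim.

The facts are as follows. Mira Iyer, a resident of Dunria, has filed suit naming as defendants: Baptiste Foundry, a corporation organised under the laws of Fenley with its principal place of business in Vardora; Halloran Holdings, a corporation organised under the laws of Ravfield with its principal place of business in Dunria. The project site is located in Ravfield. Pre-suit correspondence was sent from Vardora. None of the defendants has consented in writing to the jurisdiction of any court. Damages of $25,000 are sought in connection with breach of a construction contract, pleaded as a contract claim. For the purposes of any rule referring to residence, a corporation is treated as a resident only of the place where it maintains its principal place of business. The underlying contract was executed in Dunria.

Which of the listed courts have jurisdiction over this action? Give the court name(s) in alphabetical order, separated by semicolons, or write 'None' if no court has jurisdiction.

The Ravfield District Court:
  (a) The claim is a contract claim, not an employment claim; no party resides in Ravfield — every alternative fails. Not met.
  (b) The operative events occurred in Ravfield. Met.
  (c) The claim is a contract claim, not a property claim, so one alternative holds. Satisfied.
  (d) The amount in controversy is $25,000, within the 27,500 dollars ceiling, which satisfies one of the alternatives. Satisfied.
  → Not every requirement is met — no jurisdiction.
The Fenley Regional Court:
  (a) The operative events occurred in Ravfield, not Fenley. Not met.
  (b) Baptiste Foundry is organised under the laws of Fenley, which satisfies one of the alternatives. The carve-out does not apply: the operative events occurred in Ravfield, not Fenley. Met.
  (c) The plaintiff resides in Dunria, not Fenley. And the operative events occurred in Ravfield, not Fenley, so the proviso does not save it. Not satisfied.
  (d) The amount in controversy is $25,000, which meets the $15,000 floor — that alternative is enough. Met.
  → At least one condition fails; no jurisdiction.
The Uldora District Court:
  (a) The plaintiff resides in Dunria, which is not Uldora. Satisfied.
  (b) Baptiste Foundry is organised under the laws of Fenley, so one alternative holds. Condition met.
  (c) The amount in controversy is $25,000, which meets the $23,500 floor, so one alternative holds. Condition met.
  (d) The claim is a contract claim. Not met.
  → The court lacks jurisdiction.

None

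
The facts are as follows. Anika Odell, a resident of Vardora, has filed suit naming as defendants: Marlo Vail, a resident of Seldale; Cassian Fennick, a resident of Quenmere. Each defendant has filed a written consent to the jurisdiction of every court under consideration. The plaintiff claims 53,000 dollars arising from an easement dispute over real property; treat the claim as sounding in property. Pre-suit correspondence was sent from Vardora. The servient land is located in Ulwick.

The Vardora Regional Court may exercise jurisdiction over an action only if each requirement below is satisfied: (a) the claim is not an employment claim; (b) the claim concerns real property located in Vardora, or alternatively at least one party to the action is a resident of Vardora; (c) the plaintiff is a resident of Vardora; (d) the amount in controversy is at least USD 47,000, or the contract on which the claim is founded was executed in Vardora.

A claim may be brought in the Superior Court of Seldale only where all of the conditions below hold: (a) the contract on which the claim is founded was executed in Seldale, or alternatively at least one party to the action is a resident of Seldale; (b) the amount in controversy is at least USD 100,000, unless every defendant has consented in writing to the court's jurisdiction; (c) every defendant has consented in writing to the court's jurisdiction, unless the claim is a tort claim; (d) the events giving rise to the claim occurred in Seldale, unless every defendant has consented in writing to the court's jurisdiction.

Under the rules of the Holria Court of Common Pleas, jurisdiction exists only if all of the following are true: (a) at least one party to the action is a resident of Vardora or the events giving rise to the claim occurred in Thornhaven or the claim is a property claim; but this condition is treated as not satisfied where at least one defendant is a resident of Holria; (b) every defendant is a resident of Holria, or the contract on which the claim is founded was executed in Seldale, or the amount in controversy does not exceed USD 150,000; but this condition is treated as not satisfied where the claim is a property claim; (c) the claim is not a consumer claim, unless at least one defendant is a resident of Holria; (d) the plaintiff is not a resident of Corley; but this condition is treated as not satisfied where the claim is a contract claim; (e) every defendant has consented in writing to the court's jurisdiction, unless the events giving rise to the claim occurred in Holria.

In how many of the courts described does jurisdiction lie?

2

The Vardora Regional Court:
  (a) The claim is a property claim, not an employment claim. Condition met.
  (b) Anika Odell resides in Vardora, so this disjunct is met. Met.
  (c) The plaintiff resides in Vardora. Satisfied.
  (d) The amount in controversy is $53,000, which meets the $47,000 floor, so one alternative holds. Met.
  → Every requirement is satisfied — jurisdiction.
The Superior Court of Seldale:
  (a) Marlo Vail resides in Seldale — that alternative is enough. Satisfied.
  (b) The amount in controversy is $53,000, below the 100,000 dollars floor. However, every defendant has filed written consent, so the 'unless' proviso supplies this condition. Met.
  (c) Every defendant has filed written consent. Met.
  (d) The operative events occurred in Ulwick, not Seldale. The proviso rescues it, though: every defendant has filed written consent. Met.
  → Every requirement is satisfied — jurisdiction.
The Holria Court of Common Pleas:
  (a) Anika Odell resides in Vardora, which satisfies one of the alternatives. The carve-out does not apply: no defendant resides in Holria (they reside in Seldale, Quenmere). Satisfied.
  (b) The amount in controversy is USD 53,000, within the $150,000 ceiling, which satisfies one of the alternatives. However, the claim is a property claim, which falls within the stated exception and so defeats the condition. Fails.
  (c) The claim is a property claim, not a consumer claim. Condition met.
  (d) The plaintiff resides in Vardora, which is not Corley. The carve-out does not apply: the claim is a property claim, not a contract claim. Met.
  (e) Every defendant has filed written consent. Condition met.
  → Not every requirement is met — no jurisdiction.
Courts with jurisdiction: the Vardora Regional Court, the Superior Court of Seldale — 2 in total.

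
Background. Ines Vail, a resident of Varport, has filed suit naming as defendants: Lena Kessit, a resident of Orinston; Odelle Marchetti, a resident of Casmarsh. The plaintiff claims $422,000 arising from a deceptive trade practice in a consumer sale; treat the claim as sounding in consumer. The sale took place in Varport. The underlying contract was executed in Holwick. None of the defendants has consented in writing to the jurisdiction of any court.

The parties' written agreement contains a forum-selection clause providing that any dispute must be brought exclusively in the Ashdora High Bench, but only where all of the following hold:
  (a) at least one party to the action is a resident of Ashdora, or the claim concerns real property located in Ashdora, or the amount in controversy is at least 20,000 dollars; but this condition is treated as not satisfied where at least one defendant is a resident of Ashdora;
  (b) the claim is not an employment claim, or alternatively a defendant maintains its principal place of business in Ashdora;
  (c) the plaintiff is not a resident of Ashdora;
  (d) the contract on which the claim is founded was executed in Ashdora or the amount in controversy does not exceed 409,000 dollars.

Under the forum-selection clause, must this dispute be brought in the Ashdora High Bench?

No

The Ashdora High Bench:
  (a) The amount in controversy is USD 422,000, which meets the USD 20,000 floor, so one alternative holds. The carve-out does not apply: no defendant resides in Ashdora (they reside in Orinston, Casmarsh). Met.
  (b) The claim is a consumer claim, not an employment claim, so one alternative holds. Satisfied.
  (c) The plaintiff resides in Varport, which is not Ashdora. Satisfied.
  (d) The contract was executed in Holwick, not Ashdora; the amount in controversy is 422,000 dollars, above the 409,000 dollars ceiling — every alternative fails. Fails.
  → Forum clause is not triggered.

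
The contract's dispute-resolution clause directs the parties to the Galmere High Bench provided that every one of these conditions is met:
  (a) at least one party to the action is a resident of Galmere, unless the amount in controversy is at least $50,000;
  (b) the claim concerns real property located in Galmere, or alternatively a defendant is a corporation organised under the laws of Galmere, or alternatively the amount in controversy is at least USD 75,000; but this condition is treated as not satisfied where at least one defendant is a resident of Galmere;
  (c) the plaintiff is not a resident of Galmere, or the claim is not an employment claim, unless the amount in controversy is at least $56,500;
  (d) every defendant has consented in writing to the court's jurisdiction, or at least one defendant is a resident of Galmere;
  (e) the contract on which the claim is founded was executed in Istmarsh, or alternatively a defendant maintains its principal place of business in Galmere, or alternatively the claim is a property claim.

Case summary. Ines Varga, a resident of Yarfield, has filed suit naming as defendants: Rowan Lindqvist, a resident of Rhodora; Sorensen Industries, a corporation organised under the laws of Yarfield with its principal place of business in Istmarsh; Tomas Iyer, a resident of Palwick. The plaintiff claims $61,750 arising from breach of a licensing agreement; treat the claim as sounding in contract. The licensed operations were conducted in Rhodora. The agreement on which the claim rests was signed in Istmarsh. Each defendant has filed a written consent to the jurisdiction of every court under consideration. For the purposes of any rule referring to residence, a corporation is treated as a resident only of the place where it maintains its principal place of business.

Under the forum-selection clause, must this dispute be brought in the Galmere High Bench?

The Galmere High Bench:
  (a) No party resides in Galmere. The proviso rescues it, though: the amount in controversy is $61,750, which meets the 50,000 dollars floor. Met.
  (b) The claim does not concern real property; the corporate defendant(s) are organised in Yarfield, not Galmere; the amount in controversy is $61,750, below the USD 75,000 floor — no alternative holds. Condition not met.
  (c) The plaintiff resides in Yarfield, which is not Galmere — that alternative is enough. Met.
  (d) Every defendant has filed written consent, which satisfies one of the alternatives. Met.
  (e) The contract was executed in Istmarsh — that alternative is enough. Met.
  → The clause does not apply.

No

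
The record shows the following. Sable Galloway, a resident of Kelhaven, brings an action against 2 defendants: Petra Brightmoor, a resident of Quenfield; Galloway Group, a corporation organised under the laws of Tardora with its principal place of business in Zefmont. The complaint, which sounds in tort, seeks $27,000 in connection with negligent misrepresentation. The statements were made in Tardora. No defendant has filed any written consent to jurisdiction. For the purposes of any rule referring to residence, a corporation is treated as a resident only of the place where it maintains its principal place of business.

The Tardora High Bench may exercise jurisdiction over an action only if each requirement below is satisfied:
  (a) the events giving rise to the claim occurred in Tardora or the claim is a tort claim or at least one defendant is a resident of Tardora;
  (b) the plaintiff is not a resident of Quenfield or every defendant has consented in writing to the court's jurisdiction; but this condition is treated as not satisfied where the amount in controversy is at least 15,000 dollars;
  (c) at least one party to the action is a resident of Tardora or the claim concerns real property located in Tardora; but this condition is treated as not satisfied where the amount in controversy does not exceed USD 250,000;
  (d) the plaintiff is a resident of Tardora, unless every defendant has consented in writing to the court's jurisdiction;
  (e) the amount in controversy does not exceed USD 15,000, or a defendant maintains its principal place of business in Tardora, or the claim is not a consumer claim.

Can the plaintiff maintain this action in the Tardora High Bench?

No

The Tardora High Bench:
  (a) The operative events occurred in Tardora, so this disjunct is met. Met.
  (b) The plaintiff resides in Kelhaven, which is not Quenfield — that alternative is enough. However, the amount in controversy is 27,000 dollars, which meets the USD 15,000 floor, which falls within the stated exception and so defeats the condition. Not satisfied.
  (c) No party resides in Tardora; the claim does not concern real property — no alternative holds. Not satisfied.
  (d) The plaintiff resides in Kelhaven, not Tardora. And no such written consent has been filed, so the proviso does not save it. Fails.
  (e) The claim is a tort claim, not a consumer claim, which satisfies one of the alternatives. Condition met.
  → At least one condition fails; no jurisdiction.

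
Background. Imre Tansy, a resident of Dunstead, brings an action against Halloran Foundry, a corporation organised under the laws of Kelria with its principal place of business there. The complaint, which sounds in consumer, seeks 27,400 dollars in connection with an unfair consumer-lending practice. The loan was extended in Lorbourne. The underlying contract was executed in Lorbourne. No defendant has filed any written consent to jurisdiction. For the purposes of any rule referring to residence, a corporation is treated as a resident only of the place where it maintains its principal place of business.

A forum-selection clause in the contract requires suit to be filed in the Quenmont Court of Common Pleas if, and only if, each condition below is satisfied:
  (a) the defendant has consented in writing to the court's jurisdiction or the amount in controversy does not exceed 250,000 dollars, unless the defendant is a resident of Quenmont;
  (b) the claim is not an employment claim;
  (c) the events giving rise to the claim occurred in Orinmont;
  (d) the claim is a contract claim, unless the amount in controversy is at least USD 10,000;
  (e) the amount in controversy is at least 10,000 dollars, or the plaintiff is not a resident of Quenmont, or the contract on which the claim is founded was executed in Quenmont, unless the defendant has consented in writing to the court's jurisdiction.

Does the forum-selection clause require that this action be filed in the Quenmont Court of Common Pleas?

The Quenmont Court of Common Pleas:
  (a) The amount in controversy is 27,400 dollars, within the USD 250,000 ceiling, so this disjunct is met. Condition met.
  (b) The claim is a consumer claim, not an employment claim. Met.
  (c) The operative events occurred in Lorbourne, not Orinmont. Condition not met.
  (d) The claim is a consumer claim, not a contract claim. But the amount in controversy is USD 27,400, which meets the 10,000 dollars floor, and the 'unless' clause therefore excuses the requirement. Met.
  (e) The amount in controversy is $27,400, which meets the $10,000 floor, which satisfies one of the alternatives. Met.
  → Forum clause is not triggered.

No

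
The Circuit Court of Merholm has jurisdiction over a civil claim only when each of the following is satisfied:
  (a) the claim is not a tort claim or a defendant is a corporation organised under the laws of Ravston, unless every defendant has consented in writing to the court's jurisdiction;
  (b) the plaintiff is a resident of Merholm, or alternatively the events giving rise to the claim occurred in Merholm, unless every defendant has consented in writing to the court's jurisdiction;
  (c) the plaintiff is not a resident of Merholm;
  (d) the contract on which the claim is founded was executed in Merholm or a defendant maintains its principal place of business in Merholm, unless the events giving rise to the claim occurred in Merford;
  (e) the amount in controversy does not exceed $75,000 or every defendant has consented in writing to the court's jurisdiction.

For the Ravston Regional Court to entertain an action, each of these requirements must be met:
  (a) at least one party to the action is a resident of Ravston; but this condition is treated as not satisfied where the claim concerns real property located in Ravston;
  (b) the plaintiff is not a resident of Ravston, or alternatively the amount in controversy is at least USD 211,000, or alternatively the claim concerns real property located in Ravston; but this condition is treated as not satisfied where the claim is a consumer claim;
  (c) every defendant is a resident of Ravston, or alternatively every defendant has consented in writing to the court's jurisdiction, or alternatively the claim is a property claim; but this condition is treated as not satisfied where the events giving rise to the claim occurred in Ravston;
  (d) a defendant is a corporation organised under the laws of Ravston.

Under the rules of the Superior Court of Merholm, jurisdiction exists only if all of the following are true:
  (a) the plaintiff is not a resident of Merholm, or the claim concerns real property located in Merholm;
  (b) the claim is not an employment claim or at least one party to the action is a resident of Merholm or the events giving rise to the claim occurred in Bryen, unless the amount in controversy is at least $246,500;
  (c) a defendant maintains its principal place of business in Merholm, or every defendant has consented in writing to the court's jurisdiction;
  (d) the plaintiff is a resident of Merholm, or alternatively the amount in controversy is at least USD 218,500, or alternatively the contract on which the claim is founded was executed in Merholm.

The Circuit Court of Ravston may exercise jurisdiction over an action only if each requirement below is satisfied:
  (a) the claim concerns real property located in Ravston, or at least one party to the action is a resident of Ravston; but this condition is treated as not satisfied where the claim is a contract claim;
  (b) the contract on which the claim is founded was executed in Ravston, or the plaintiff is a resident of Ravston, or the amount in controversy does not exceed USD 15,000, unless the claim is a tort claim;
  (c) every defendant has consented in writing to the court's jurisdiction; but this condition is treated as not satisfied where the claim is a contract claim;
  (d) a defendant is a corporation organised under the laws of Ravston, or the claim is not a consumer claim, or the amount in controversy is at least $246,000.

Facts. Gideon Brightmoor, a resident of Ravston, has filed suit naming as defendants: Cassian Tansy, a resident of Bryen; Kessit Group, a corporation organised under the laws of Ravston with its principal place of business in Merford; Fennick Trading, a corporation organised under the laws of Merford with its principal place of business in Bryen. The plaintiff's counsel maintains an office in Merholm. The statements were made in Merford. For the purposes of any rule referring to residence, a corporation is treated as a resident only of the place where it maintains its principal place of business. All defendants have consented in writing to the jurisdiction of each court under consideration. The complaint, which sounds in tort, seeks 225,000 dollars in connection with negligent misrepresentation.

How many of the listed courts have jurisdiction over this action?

The Circuit Court of Merholm:
  (a) Kessit Group is organised under the laws of Ravston — that alternative is enough. Met.
  (b) The plaintiff resides in Ravston, not Merholm; the operative events occurred in Merford, not Merholm — every alternative fails. However, every defendant has filed written consent, so the 'unless' proviso supplies this condition. Condition met.
  (c) The plaintiff resides in Ravston, which is not Merholm. Condition met.
  (d) No contract (and hence no place of execution) is alleged; the corporate defendant(s) have their principal place of business in Bryen, Merford, not Merholm — every alternative fails. However, the operative events occurred in Merford, so the 'unless' proviso supplies this condition. Met.
  (e) Every defendant has filed written consent, which satisfies one of the alternatives. Condition met.
  → All conditions met; jurisdiction exists.
The Ravston Regional Court:
  (a) Gideon Brightmoor resides in Ravston. The carve-out does not apply: the claim does not concern real property. Met.
  (b) The amount in controversy is $225,000, which meets the 211,000 dollars floor — that alternative is enough. The exception is not triggered, since the claim is a tort claim, not a consumer claim. Condition met.
  (c) Every defendant has filed written consent, which satisfies one of the alternatives. The carve-out does not apply: the operative events occurred in Merford, not Ravston. Condition met.
  (d) Kessit Group is organised under the laws of Ravston. Condition met.
  → Every requirement is satisfied — jurisdiction.
The Superior Court of Merholm:
  (a) The plaintiff resides in Ravston, which is not Merholm, so one alternative holds. Met.
  (b) The claim is a tort claim, not an employment claim, which satisfies one of the alternatives. Met.
  (c) Every defendant has filed written consent, so one alternative holds. Satisfied.
  (d) The amount in controversy is $225,000, which meets the $218,500 floor, which satisfies one of the alternatives. Satisfied.
  → All conditions met; jurisdiction exists.
The Circuit Court of Ravston:
  (a) Gideon Brightmoor resides in Ravston, so this disjunct is met. The carve-out does not apply: the claim is a tort claim, not a contract claim. Condition met.
  (b) The plaintiff resides in Ravston, so this disjunct is met. Met.
  (c) Every defendant has filed written consent. The carve-out does not apply: the claim is a tort claim, not a contract claim. Condition met.
  (d) Kessit Group is organised under the laws of Ravston, which satisfies one of the alternatives. Satisfied.
  → All conditions met; jurisdiction exists.
Courts with jurisdiction: the Circuit Court of Merholm, the Ravston Regional Court, the Superior Court of Merholm, the Circuit Court of Ravston — 4 in total.

4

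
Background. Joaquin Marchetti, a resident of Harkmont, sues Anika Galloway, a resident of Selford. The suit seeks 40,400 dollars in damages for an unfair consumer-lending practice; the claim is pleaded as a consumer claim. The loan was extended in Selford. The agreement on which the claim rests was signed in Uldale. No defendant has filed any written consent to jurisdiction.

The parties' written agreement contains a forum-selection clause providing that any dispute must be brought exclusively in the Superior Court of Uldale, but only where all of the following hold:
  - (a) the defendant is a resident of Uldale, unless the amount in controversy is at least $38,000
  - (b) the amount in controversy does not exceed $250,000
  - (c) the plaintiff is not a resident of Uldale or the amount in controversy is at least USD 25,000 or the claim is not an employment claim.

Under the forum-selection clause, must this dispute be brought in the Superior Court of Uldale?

Yes

The Superior Court of Uldale:
  (a) The defendant resides in Selford, not Uldale. The proviso rescues it, though: the amount in controversy is 40,400 dollars, which meets the $38,000 floor. Condition met.
  (b) The amount in controversy is USD 40,400, within the $250,000 ceiling. Condition met.
  (c) The plaintiff resides in Harkmont, which is not Uldale, so one alternative holds. Condition met.
  → The clause applies.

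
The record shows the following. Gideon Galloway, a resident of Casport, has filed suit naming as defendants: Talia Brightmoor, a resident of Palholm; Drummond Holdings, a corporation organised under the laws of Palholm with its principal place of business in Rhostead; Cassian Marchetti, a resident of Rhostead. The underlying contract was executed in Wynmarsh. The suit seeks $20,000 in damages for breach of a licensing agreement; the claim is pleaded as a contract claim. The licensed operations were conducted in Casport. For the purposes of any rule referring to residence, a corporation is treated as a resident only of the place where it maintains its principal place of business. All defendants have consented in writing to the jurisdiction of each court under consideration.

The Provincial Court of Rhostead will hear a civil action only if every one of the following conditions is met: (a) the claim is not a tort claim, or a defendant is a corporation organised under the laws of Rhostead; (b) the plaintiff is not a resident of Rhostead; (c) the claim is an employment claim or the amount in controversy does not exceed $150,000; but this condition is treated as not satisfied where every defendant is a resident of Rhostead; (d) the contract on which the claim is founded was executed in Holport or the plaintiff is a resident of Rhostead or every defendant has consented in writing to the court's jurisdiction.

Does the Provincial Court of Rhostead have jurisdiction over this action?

Yes

The Provincial Court of Rhostead:
  (a) The claim is a contract claim, not a tort claim, so one alternative holds. Met.
  (b) The plaintiff resides in Casport, which is not Rhostead. Satisfied.
  (c) The amount in controversy is 20,000 dollars, within the 150,000 dollars ceiling — that alternative is enough. The exception is not triggered, since the defendants reside as follows — Talia Brightmoor in Palholm, Drummond Holdings in Rhostead, Cassian Marchetti in Rhostead — not all in Rhostead. Condition met.
  (d) Every defendant has filed written consent, so one alternative holds. Met.
  → Every requirement is satisfied — jurisdiction.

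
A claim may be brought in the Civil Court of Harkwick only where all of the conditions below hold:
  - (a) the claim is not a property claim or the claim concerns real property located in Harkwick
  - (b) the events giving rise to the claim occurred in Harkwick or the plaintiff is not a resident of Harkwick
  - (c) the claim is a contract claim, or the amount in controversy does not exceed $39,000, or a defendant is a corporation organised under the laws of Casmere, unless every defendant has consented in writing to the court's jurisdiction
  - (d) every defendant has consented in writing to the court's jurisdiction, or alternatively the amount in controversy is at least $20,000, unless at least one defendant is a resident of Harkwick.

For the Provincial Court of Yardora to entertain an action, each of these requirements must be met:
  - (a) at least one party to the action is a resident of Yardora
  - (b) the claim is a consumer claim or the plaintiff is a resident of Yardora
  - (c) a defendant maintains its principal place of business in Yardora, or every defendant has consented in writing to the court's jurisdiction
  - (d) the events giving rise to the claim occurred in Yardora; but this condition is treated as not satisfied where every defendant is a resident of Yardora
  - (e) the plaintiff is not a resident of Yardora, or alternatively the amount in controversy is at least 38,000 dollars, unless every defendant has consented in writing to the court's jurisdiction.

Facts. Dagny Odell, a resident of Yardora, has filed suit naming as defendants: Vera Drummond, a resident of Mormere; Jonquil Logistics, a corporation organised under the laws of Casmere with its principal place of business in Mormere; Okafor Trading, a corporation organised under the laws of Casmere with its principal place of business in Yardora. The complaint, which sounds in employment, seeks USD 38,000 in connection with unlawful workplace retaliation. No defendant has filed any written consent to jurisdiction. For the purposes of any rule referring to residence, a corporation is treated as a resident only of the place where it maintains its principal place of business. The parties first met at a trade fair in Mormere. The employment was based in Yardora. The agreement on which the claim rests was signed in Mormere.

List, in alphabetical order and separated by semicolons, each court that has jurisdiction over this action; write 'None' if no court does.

the Civil Court of Harkwick; the Provincial Court of Yardora

The Civil Court of Harkwick:
  (a) The claim is an employment claim, not a property claim — that alternative is enough. Condition met.
  (b) The plaintiff resides in Yardora, which is not Harkwick, so this disjunct is met. Satisfied.
  (c) The amount in controversy is 38,000 dollars, within the $39,000 ceiling, which satisfies one of the alternatives. Satisfied.
  (d) The amount in controversy is $38,000, which meets the 20,000 dollars floor, so one alternative holds. Satisfied.
  → Every requirement is satisfied — jurisdiction.
The Provincial Court of Yardora:
  (a) Dagny Odell resides in Yardora. Satisfied.
  (b) The plaintiff resides in Yardora, so this disjunct is met. Met.
  (c) Okafor Trading has its principal place of business in Yardora, so this disjunct is met. Met.
  (d) The operative events occurred in Yardora. The exception is not triggered, since the defendants reside as follows — Vera Drummond in Mormere, Jonquil Logistics in Mormere, Okafor Trading in Yardora — not all in Yardora. Condition met.
  (e) The amount in controversy is USD 38,000, which meets the 38,000 dollars floor, which satisfies one of the alternatives. Met.
  → The court has jurisdiction.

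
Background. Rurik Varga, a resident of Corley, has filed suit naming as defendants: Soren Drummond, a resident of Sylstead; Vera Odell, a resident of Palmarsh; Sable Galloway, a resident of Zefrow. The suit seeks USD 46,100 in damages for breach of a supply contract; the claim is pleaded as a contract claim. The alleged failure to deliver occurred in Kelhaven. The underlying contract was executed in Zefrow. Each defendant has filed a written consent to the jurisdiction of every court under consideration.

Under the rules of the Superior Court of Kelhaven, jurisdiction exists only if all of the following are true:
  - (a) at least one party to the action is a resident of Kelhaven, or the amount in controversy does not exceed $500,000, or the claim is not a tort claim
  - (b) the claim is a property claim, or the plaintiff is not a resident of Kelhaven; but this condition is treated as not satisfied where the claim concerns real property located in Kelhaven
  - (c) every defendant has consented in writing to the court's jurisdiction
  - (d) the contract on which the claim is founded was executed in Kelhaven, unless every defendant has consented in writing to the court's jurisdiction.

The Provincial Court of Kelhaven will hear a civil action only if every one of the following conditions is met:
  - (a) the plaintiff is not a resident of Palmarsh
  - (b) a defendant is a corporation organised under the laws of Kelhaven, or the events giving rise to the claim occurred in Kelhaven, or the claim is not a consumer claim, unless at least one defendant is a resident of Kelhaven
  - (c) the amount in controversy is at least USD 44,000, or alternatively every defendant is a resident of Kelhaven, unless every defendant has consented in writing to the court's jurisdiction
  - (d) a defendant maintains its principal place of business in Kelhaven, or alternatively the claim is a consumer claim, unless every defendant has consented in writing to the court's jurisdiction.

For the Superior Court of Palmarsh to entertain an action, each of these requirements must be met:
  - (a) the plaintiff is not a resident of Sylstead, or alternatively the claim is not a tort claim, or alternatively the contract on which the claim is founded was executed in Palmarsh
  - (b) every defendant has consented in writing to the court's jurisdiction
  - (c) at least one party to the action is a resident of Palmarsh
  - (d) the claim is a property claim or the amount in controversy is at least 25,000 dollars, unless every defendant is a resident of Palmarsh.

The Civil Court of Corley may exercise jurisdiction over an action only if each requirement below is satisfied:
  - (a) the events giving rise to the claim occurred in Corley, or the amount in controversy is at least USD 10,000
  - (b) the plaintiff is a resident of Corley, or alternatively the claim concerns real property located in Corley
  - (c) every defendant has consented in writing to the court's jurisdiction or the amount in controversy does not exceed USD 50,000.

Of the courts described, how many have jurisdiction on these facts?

4

The Superior Court of Kelhaven:
  (a) The amount in controversy is USD 46,100, within the USD 500,000 ceiling, so one alternative holds. Condition met.
  (b) The plaintiff resides in Corley, which is not Kelhaven, which satisfies one of the alternatives. The exception is not triggered, since the claim does not concern real property. Met.
  (c) Every defendant has filed written consent. Satisfied.
  (d) The contract was executed in Zefrow, not Kelhaven. But every defendant has filed written consent, and the 'unless' clause therefore excuses the requirement. Satisfied.
  → Jurisdiction lies.
The Provincial Court of Kelhaven:
  (a) The plaintiff resides in Corley, which is not Palmarsh. Condition met.
  (b) The operative events occurred in Kelhaven — that alternative is enough. Satisfied.
  (c) The amount in controversy is USD 46,100, which meets the USD 44,000 floor — that alternative is enough. Condition met.
  (d) No defendant is a corporation; the claim is a contract claim, not a consumer claim — every alternative fails. However, every defendant has filed written consent, so the 'unless' proviso supplies this condition. Satisfied.
  → Jurisdiction lies.
The Superior Court of Palmarsh:
  (a) The plaintiff resides in Corley, which is not Sylstead, so one alternative holds. Satisfied.
  (b) Every defendant has filed written consent. Met.
  (c) Vera Odell resides in Palmarsh. Met.
  (d) The amount in controversy is 46,100 dollars, which meets the 25,000 dollars floor, which satisfies one of the alternatives. Condition met.
  → Every requirement is satisfied — jurisdiction.
The Civil Court of Corley:
  (a) The amount in controversy is 46,100 dollars, which meets the $10,000 floor — that alternative is enough. Condition met.
  (b) The plaintiff resides in Corley, which satisfies one of the alternatives. Condition met.
  (c) Every defendant has filed written consent, which satisfies one of the alternatives. Condition met.
  → Jurisdiction lies.
Courts with jurisdiction: the Superior Court of Kelhaven, the Provincial Court of Kelhaven, the Superior Court of Palmarsh, the Civil Court of Corley — 4 in total.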